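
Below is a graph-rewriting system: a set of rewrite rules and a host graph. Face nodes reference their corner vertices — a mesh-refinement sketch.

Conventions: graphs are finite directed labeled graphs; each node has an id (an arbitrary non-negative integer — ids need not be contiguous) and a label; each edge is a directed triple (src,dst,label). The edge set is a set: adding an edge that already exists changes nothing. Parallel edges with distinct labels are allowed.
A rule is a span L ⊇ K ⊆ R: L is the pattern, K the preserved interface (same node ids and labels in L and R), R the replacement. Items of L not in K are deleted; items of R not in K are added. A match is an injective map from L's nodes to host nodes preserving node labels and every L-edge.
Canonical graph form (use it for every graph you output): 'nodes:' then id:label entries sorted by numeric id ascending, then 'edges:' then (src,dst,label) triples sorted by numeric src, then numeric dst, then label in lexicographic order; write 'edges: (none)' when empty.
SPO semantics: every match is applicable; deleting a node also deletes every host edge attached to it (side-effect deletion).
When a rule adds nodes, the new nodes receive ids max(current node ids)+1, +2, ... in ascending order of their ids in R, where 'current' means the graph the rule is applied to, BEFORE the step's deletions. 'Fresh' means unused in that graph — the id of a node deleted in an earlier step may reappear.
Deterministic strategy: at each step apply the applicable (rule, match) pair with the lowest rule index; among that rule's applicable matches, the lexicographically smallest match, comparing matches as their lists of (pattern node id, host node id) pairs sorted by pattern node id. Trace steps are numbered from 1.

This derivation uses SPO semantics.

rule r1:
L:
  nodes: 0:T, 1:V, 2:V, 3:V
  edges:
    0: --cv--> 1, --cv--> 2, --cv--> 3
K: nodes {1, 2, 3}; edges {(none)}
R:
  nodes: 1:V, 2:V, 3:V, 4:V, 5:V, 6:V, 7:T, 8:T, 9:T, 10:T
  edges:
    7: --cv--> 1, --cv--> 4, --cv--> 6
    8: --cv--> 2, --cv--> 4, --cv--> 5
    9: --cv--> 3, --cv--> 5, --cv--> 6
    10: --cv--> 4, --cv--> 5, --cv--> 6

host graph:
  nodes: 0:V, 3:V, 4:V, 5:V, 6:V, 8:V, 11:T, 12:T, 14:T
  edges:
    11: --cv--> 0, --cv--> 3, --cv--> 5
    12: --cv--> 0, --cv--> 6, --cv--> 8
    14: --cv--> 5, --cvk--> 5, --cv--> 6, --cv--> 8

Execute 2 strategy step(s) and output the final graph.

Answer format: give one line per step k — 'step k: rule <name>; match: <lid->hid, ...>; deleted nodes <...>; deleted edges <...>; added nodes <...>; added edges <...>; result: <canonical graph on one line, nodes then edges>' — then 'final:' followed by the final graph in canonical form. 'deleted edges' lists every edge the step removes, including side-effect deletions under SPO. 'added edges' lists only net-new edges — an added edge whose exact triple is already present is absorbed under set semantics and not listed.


step 1: rule r1; match: 0->11, 1->0, 2->3, 3->5; deleted nodes 11; deleted edges (11,0,cv); (11,3,cv); (11,5,cv); added nodes 15, 16, 17, 18, 19, 20, 21; added edges (18,0,cv); (18,15,cv); (18,17,cv); (19,3,cv); (19,15,cv); (19,16,cv); (20,5,cv); (20,16,cv); (20,17,cv); (21,15,cv); (21,16,cv); (21,17,cv); result: nodes: 0:V, 3:V, 4:V, 5:V, 6:V, 8:V, 12:T, 14:T, 15:V, 16:V, 17:V, 18:T, 19:T, 20:T, 21:T edges: (12,0,cv); (12,6,cv); (12,8,cv); (14,5,cv); (14,5,cvk); (14,6,cv); (14,8,cv); (18,0,cv); (18,15,cv); (18,17,cv); (19,3,cv); (19,15,cv); (19,16,cv); (20,5,cv); (20,16,cv); (20,17,cv); (21,15,cv); (21,16,cv); (21,17,cv)
step 2: rule r1; match: 0->12, 1->0, 2->6, 3->8; deleted nodes 12; deleted edges (12,0,cv); (12,6,cv); (12,8,cv); added nodes 22, 23, 24, 25, 26, 27, 28; added edges (25,0,cv); (25,22,cv); (25,24,cv); (26,6,cv); (26,22,cv); (26,23,cv); (27,8,cv); (27,23,cv); (27,24,cv); (28,22,cv); (28,23,cv); (28,24,cv); result: nodes: 0:V, 3:V, 4:V, 5:V, 6:V, 8:V, 14:T, 15:V, 16:V, 17:V, 18:T, 19:T, 20:T, 21:T, 22:V, 23:V, 24:V, 25:T, 26:T, 27:T, 28:T edges: (14,5,cv); (14,5,cvk); (14,6,cv); (14,8,cv); (18,0,cv); (18,15,cv); (18,17,cv); (19,3,cv); (19,15,cv); (19,16,cv); (20,5,cv); (20,16,cv); (20,17,cv); (21,15,cv); (21,16,cv); (21,17,cv); (25,0,cv); (25,22,cv); (25,24,cv); (26,6,cv); (26,22,cv); (26,23,cv); (27,8,cv); (27,23,cv); (27,24,cv); (28,22,cv); (28,23,cv); (28,24,cv)
final:
nodes: 0:V, 3:V, 4:V, 5:V, 6:V, 8:V, 14:T, 15:V, 16:V, 17:V, 18:T, 19:T, 20:T, 21:T, 22:V, 23:V, 24:V, 25:T, 26:T, 27:T, 28:T
edges: (14,5,cv); (14,5,cvk); (14,6,cv); (14,8,cv); (18,0,cv); (18,15,cv); (18,17,cv); (19,3,cv); (19,15,cv); (19,16,cv); (20,5,cv); (20,16,cv); (20,17,cv); (21,15,cv); (21,16,cv); (21,17,cv); (25,0,cv); (25,22,cv); (25,24,cv); (26,6,cv); (26,22,cv); (26,23,cv); (27,8,cv); (27,23,cv); (27,24,cv); (28,22,cv); (28,23,cv); (28,24,cv)


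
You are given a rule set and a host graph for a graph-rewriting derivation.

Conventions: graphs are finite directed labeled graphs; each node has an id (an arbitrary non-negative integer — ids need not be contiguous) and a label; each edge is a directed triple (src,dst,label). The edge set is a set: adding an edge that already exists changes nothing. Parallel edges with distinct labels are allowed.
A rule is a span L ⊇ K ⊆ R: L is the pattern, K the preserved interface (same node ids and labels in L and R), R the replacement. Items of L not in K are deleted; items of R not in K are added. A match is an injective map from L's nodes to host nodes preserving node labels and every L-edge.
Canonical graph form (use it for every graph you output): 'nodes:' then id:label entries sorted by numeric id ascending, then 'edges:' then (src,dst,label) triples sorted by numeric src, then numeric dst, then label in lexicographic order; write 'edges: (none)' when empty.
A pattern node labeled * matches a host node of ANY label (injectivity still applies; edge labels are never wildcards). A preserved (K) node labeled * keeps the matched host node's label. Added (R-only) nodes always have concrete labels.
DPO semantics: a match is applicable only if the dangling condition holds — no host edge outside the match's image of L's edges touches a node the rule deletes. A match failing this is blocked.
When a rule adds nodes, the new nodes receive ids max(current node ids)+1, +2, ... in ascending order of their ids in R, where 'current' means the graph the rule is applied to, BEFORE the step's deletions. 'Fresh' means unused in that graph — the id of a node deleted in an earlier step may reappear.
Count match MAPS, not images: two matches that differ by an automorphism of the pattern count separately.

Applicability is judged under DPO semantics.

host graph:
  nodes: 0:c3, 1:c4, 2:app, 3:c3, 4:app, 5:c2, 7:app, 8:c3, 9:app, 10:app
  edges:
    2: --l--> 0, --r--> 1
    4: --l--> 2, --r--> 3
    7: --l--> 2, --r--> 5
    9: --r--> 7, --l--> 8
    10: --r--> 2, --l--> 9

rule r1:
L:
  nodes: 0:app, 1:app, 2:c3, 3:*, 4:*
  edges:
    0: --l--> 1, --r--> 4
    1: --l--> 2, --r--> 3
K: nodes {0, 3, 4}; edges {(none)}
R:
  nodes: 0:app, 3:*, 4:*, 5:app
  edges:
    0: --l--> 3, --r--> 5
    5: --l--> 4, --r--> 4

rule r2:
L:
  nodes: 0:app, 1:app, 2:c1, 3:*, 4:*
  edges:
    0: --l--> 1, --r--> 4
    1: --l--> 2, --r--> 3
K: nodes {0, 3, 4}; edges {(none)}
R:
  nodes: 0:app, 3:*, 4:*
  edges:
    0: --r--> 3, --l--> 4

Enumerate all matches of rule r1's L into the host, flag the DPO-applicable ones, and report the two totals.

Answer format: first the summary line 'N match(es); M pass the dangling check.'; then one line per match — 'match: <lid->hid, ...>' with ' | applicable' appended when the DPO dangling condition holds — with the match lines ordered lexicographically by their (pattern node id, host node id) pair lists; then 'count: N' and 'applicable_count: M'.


3 match(es); 1 pass the dangling check.
match: 0->4, 1->2, 2->0, 3->1, 4->3
match: 0->7, 1->2, 2->0, 3->1, 4->5
match: 0->10, 1->9, 2->8, 3->7, 4->2 | applicable
count: 3
applicable_count: 1


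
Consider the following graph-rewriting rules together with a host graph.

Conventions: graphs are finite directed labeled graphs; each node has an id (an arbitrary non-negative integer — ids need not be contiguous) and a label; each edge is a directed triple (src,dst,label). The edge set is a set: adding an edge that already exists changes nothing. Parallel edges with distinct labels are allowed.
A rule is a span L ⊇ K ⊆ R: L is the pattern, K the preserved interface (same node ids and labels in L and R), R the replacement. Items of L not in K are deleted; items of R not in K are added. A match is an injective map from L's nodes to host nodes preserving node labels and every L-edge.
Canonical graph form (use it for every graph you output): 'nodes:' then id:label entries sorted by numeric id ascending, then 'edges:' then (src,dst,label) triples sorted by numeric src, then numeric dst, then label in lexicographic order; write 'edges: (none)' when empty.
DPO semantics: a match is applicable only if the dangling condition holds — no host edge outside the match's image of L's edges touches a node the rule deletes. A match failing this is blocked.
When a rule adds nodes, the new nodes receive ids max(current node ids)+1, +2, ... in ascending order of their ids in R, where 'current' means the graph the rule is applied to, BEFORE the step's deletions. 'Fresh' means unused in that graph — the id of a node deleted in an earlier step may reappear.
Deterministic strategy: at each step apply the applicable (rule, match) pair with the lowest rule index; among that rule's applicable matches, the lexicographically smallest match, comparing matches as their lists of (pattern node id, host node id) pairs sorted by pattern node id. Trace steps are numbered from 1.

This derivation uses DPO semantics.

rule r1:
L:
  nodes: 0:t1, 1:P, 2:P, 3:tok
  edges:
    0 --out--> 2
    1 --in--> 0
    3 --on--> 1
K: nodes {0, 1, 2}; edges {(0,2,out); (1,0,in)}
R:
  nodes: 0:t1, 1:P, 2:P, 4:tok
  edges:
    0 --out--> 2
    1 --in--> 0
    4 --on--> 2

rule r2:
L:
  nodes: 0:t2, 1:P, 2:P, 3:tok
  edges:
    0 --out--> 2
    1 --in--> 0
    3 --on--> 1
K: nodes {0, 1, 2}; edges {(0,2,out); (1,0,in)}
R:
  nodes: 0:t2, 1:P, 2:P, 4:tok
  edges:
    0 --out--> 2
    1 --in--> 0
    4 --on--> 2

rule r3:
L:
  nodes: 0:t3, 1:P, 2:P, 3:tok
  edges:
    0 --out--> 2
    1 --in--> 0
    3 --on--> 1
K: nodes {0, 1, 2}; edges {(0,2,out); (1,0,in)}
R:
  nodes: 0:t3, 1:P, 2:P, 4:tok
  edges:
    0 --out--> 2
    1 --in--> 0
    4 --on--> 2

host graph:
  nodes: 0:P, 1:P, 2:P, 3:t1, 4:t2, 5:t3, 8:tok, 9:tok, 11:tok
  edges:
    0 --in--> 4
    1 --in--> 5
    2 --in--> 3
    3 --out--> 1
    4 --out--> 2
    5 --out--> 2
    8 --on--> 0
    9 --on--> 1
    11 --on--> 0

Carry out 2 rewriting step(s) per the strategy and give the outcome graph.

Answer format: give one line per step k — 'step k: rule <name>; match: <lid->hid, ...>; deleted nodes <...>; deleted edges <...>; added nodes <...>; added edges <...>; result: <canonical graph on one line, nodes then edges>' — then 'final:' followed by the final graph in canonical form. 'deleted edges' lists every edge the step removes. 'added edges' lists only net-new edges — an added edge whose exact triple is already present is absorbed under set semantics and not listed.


step 1: rule r2; match: 0->4, 1->0, 2->2, 3->8; deleted nodes 8; deleted edges (8,0,on); added nodes 12; added edges (12,2,on); result: nodes: 0:P, 1:P, 2:P, 3:t1, 4:t2, 5:t3, 9:tok, 11:tok, 12:tok edges: (0,4,in); (1,5,in); (2,3,in); (3,1,out); (4,2,out); (5,2,out); (9,1,on); (11,0,on); (12,2,on)
step 2: rule r1; match: 0->3, 1->2, 2->1, 3->12; deleted nodes 12; deleted edges (12,2,on); added nodes 13; added edges (13,1,on); result: nodes: 0:P, 1:P, 2:P, 3:t1, 4:t2, 5:t3, 9:tok, 11:tok, 13:tok edges: (0,4,in); (1,5,in); (2,3,in); (3,1,out); (4,2,out); (5,2,out); (9,1,on); (11,0,on); (13,1,on)
final:
nodes: 0:P, 1:P, 2:P, 3:t1, 4:t2, 5:t3, 9:tok, 11:tok, 13:tok
edges: (0,4,in); (1,5,in); (2,3,in); (3,1,out); (4,2,out); (5,2,out); (9,1,on); (11,0,on); (13,1,on)


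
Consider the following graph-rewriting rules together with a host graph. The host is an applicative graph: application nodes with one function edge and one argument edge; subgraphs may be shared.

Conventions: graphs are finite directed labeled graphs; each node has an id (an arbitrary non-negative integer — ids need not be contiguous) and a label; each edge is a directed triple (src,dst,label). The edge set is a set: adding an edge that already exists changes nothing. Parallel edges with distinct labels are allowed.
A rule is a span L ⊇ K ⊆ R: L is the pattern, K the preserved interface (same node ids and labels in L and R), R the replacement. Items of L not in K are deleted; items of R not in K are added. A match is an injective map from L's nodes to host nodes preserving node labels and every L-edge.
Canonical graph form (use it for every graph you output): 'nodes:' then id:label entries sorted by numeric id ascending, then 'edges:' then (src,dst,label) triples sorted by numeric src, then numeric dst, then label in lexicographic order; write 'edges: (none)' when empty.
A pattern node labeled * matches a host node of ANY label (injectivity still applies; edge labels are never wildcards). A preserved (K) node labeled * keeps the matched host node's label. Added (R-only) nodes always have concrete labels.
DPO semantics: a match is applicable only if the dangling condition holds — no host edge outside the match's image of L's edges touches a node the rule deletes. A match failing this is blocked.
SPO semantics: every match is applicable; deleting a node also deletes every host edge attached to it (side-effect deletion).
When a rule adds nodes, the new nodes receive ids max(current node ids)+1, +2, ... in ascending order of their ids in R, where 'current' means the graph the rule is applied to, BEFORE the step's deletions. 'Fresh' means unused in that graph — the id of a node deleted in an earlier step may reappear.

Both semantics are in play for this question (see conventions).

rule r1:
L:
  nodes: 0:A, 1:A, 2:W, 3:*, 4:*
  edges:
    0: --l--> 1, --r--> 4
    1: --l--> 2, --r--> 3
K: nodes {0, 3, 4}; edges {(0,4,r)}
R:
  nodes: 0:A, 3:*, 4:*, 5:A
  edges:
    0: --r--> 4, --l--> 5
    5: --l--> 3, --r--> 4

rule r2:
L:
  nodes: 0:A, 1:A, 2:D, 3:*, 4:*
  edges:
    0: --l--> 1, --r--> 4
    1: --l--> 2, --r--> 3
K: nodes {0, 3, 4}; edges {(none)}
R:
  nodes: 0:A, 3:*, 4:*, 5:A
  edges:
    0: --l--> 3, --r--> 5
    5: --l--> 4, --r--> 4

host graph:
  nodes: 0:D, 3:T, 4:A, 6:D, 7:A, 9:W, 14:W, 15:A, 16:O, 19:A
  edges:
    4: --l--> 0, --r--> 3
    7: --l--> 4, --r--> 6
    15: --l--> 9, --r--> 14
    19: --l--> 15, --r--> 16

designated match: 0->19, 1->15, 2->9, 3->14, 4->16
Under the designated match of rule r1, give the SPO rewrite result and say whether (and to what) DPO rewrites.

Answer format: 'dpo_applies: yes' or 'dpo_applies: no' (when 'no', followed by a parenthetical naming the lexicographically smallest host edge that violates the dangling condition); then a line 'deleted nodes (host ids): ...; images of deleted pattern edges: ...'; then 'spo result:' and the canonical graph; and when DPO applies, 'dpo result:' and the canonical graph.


dpo_applies: yes
deleted nodes (host ids): 9, 15; images of deleted pattern edges: (15,9,l); (15,14,r); (19,15,l)
spo result:
nodes: 0:D, 3:T, 4:A, 6:D, 7:A, 14:W, 16:O, 19:A, 20:A
edges: (4,0,l); (4,3,r); (7,4,l); (7,6,r); (19,16,r); (19,20,l); (20,14,l); (20,16,r)
dpo result:
nodes: 0:D, 3:T, 4:A, 6:D, 7:A, 14:W, 16:O, 19:A, 20:A
edges: (4,0,l); (4,3,r); (7,4,l); (7,6,r); (19,16,r); (19,20,l); (20,14,l); (20,16,r)


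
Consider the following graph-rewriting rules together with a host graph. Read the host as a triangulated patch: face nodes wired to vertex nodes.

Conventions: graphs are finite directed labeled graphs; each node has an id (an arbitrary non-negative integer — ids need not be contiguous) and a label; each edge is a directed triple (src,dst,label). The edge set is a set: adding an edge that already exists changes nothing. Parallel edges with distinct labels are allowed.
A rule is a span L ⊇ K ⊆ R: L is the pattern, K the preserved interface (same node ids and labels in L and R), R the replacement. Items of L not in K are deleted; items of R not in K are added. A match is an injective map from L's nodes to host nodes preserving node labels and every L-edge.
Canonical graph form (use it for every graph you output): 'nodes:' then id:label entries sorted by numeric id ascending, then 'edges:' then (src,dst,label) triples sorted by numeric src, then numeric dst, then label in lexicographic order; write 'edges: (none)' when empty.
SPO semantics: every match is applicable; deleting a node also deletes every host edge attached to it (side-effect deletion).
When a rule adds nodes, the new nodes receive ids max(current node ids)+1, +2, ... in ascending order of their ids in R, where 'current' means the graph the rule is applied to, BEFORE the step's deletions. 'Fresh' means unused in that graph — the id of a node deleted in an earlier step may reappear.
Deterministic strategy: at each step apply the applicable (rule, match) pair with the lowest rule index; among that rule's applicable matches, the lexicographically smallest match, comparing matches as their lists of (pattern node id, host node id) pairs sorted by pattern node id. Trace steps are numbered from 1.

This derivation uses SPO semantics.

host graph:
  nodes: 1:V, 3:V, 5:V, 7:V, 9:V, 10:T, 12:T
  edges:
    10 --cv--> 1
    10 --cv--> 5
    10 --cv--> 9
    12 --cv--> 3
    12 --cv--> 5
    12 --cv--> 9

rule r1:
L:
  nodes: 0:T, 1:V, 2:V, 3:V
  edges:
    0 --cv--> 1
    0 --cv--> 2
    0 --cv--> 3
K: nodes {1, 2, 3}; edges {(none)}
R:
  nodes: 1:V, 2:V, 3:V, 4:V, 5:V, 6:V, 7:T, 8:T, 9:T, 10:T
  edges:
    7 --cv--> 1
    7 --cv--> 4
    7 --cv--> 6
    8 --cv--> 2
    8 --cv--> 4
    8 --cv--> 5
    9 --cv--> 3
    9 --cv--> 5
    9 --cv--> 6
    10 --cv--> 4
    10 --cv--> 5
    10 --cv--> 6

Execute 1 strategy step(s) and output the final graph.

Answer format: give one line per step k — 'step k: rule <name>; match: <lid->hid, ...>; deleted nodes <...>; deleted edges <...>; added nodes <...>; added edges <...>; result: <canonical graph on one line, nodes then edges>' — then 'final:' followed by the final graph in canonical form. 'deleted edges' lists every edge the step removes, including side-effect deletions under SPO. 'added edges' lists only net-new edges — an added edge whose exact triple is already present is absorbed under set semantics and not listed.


step 1: rule r1; match: 0->10, 1->1, 2->5, 3->9; deleted nodes 10; deleted edges (10,1,cv); (10,5,cv); (10,9,cv); added nodes 13, 14, 15, 16, 17, 18, 19; added edges (16,1,cv); (16,13,cv); (16,15,cv); (17,5,cv); (17,13,cv); (17,14,cv); (18,9,cv); (18,14,cv); (18,15,cv); (19,13,cv); (19,14,cv); (19,15,cv); result: nodes: 1:V, 3:V, 5:V, 7:V, 9:V, 12:T, 13:V, 14:V, 15:V, 16:T, 17:T, 18:T, 19:T edges: (12,3,cv); (12,5,cv); (12,9,cv); (16,1,cv); (16,13,cv); (16,15,cv); (17,5,cv); (17,13,cv); (17,14,cv); (18,9,cv); (18,14,cv); (18,15,cv); (19,13,cv); (19,14,cv); (19,15,cv)
final:
nodes: 1:V, 3:V, 5:V, 7:V, 9:V, 12:T, 13:V, 14:V, 15:V, 16:T, 17:T, 18:T, 19:T
edges: (12,3,cv); (12,5,cv); (12,9,cv); (16,1,cv); (16,13,cv); (16,15,cv); (17,5,cv); (17,13,cv); (17,14,cv); (18,9,cv); (18,14,cv); (18,15,cv); (19,13,cv); (19,14,cv); (19,15,cv)


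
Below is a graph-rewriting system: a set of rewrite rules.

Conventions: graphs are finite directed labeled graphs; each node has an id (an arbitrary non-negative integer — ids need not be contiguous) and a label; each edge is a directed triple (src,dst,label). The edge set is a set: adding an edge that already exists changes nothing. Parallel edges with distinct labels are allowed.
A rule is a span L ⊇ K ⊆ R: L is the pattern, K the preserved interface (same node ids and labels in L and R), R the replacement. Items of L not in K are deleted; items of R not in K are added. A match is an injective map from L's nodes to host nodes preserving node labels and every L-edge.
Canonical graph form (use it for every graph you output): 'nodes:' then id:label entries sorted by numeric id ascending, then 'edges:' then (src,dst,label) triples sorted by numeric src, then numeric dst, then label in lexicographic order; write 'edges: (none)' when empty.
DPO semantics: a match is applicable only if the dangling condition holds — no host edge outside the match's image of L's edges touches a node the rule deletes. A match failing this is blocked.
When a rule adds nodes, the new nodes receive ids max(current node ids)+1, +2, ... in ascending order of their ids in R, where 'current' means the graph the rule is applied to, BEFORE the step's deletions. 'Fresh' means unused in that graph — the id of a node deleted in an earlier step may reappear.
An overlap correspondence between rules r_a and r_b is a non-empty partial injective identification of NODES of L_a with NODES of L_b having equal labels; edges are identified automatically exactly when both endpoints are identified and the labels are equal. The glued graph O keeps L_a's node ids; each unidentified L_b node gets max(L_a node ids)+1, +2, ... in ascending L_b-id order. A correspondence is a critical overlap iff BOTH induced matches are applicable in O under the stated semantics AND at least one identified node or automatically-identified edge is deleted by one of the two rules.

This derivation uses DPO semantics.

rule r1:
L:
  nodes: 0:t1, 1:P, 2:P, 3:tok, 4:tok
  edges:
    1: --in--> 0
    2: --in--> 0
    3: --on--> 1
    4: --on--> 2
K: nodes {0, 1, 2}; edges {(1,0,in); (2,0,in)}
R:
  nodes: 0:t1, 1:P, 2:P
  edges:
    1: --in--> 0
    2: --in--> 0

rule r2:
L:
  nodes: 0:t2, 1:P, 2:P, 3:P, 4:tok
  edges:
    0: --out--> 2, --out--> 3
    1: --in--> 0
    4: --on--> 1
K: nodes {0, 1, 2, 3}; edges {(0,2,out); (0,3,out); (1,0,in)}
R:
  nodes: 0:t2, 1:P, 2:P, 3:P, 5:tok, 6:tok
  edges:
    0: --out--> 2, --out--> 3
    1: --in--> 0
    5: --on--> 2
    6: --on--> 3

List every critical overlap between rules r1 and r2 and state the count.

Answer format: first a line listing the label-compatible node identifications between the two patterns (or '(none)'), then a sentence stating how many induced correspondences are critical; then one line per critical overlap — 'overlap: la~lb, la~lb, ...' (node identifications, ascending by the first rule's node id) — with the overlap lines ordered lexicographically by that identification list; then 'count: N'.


label-compatible node identifications between L(r1) and L(r2): 1~1, 1~2, 1~3, 2~1, 2~2, 2~3, 3~4, 4~4
6 of the induced correspondences are critical overlaps of r1 and r2.
overlap: 1~1, 2~2, 3~4
overlap: 1~1, 2~3, 3~4
overlap: 1~1, 3~4
overlap: 1~2, 2~1, 4~4
overlap: 1~3, 2~1, 4~4
overlap: 2~1, 4~4
count: 6


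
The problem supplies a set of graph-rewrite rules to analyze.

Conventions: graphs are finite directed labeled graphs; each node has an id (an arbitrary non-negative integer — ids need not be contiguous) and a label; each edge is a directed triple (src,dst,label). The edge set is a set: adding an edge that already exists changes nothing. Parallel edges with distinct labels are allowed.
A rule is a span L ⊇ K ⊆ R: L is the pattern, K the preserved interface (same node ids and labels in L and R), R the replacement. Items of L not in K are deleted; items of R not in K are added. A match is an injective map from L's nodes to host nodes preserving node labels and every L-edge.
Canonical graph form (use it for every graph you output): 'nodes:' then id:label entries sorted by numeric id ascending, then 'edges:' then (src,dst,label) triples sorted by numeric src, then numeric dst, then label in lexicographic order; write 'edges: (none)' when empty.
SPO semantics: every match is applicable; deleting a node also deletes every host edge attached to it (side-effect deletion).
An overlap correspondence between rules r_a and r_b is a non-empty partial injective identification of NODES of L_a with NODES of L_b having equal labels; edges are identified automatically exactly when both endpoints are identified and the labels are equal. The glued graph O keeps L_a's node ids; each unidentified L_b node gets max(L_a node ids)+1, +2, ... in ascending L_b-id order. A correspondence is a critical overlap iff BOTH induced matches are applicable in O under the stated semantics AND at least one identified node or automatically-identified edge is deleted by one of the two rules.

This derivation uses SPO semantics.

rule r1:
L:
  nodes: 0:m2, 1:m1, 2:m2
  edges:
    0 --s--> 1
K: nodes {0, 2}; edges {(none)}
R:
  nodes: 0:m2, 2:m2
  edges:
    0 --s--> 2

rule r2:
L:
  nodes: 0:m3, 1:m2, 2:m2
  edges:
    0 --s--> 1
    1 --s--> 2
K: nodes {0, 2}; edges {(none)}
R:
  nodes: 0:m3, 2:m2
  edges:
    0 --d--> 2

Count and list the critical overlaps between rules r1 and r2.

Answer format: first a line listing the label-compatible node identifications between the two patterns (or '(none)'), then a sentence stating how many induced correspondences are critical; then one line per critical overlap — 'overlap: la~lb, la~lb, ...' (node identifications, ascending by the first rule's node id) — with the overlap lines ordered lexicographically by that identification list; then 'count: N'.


label-compatible node identifications between L(r1) and L(r2): 0~1, 0~2, 2~1, 2~2
4 of the induced correspondences are critical overlaps of r1 and r2.
overlap: 0~1
overlap: 0~1, 2~2
overlap: 0~2, 2~1
overlap: 2~1
count: 4


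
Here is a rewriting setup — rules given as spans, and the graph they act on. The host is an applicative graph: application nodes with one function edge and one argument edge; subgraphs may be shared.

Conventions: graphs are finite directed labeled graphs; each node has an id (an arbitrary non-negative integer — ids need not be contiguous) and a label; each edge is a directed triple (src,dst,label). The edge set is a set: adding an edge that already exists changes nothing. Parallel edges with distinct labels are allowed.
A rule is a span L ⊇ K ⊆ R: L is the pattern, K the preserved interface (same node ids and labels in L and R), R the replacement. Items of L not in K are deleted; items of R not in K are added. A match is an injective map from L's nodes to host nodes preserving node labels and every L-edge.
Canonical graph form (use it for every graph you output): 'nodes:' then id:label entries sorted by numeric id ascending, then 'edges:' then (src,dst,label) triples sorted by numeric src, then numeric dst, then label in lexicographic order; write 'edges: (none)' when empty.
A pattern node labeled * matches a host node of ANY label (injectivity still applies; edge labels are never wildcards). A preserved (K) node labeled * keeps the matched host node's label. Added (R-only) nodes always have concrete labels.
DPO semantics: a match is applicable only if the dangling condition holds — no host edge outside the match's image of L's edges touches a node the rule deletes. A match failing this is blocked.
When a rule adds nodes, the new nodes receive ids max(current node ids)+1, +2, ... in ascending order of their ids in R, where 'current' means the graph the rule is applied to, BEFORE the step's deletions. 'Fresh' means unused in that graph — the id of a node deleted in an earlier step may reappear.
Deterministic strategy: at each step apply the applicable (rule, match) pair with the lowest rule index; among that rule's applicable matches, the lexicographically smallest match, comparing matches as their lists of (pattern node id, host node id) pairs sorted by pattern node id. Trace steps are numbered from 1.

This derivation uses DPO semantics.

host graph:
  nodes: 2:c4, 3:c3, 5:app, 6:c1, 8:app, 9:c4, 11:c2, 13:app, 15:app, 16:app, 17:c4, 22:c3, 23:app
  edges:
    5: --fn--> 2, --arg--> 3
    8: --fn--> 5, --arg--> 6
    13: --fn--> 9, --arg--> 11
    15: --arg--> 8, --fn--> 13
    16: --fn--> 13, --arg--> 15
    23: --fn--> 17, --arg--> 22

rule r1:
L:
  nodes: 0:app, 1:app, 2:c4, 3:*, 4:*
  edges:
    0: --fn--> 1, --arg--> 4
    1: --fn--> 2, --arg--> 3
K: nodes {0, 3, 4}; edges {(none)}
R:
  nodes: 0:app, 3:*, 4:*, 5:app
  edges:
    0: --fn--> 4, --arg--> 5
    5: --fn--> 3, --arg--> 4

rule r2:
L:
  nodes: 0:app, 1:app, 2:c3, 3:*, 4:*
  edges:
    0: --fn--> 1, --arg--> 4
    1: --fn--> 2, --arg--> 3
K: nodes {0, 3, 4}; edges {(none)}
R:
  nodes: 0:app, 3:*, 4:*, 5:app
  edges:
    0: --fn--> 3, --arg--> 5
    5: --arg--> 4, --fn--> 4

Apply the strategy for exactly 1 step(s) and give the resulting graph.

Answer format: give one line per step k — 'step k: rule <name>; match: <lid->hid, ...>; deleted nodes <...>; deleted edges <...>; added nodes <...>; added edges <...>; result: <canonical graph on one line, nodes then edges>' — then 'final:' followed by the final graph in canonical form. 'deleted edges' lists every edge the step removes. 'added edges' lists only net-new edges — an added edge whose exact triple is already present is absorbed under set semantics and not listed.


step 1: rule r1; match: 0->8, 1->5, 2->2, 3->3, 4->6; deleted nodes 2, 5; deleted edges (5,2,fn); (5,3,arg); (8,5,fn); (8,6,arg); added nodes 24; added edges (8,6,fn); (8,24,arg); (24,3,fn); (24,6,arg); result: nodes: 3:c3, 6:c1, 8:app, 9:c4, 11:c2, 13:app, 15:app, 16:app, 17:c4, 22:c3, 23:app, 24:app edges: (8,6,fn); (8,24,arg); (13,9,fn); (13,11,arg); (15,8,arg); (15,13,fn); (16,13,fn); (16,15,arg); (23,17,fn); (23,22,arg); (24,3,fn); (24,6,arg)
final:
nodes: 3:c3, 6:c1, 8:app, 9:c4, 11:c2, 13:app, 15:app, 16:app, 17:c4, 22:c3, 23:app, 24:app
edges: (8,6,fn); (8,24,arg); (13,9,fn); (13,11,arg); (15,8,arg); (15,13,fn); (16,13,fn); (16,15,arg); (23,17,fn); (23,22,arg); (24,3,fn); (24,6,arg)


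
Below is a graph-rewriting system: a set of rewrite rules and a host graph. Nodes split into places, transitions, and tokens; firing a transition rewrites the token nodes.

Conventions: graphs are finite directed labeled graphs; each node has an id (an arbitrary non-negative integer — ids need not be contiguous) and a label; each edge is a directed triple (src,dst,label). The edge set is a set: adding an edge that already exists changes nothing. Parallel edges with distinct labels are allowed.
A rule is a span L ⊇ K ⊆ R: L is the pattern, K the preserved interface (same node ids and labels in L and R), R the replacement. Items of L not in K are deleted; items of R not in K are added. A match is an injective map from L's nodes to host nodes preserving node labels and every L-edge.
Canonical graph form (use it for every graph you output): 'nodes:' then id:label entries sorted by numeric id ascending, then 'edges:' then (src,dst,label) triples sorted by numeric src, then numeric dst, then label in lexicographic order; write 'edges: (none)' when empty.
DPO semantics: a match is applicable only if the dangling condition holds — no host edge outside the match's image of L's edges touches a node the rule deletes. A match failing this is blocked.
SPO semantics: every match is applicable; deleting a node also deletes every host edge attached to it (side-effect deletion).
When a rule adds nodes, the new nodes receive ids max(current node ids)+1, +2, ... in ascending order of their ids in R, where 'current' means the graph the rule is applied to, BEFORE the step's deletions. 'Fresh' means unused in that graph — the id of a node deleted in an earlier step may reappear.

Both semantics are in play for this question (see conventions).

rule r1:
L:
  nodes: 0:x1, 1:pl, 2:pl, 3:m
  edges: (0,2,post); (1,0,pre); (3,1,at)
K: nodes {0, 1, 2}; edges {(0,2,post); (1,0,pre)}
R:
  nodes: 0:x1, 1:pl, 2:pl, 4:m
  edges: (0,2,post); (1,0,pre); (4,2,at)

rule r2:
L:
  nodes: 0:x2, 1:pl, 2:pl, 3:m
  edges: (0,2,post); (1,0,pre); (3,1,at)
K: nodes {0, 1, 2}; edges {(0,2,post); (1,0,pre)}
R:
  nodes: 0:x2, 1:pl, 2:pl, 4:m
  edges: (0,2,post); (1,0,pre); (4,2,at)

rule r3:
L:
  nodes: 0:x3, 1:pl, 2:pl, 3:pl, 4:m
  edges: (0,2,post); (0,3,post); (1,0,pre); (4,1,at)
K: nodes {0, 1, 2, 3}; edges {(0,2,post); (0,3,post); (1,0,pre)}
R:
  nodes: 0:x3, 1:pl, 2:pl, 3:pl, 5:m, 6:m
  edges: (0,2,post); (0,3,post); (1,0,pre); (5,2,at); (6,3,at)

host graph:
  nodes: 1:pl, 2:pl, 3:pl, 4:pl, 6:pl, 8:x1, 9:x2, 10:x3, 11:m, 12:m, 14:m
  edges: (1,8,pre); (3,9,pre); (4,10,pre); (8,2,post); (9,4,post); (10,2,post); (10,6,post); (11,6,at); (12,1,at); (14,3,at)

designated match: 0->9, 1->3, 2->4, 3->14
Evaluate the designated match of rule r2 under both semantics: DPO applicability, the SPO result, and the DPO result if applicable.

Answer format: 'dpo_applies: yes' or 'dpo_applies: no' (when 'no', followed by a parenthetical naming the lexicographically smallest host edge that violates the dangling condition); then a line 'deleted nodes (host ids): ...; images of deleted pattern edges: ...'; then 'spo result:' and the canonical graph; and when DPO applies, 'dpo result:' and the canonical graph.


dpo_applies: yes
deleted nodes (host ids): 14; images of deleted pattern edges: (14,3,at)
spo result:
nodes: 1:pl, 2:pl, 3:pl, 4:pl, 6:pl, 8:x1, 9:x2, 10:x3, 11:m, 12:m, 15:m
edges: (1,8,pre); (3,9,pre); (4,10,pre); (8,2,post); (9,4,post); (10,2,post); (10,6,post); (11,6,at); (12,1,at); (15,4,at)
dpo result:
nodes: 1:pl, 2:pl, 3:pl, 4:pl, 6:pl, 8:x1, 9:x2, 10:x3, 11:m, 12:m, 15:m
edges: (1,8,pre); (3,9,pre); (4,10,pre); (8,2,post); (9,4,post); (10,2,post); (10,6,post); (11,6,at); (12,1,at); (15,4,at)


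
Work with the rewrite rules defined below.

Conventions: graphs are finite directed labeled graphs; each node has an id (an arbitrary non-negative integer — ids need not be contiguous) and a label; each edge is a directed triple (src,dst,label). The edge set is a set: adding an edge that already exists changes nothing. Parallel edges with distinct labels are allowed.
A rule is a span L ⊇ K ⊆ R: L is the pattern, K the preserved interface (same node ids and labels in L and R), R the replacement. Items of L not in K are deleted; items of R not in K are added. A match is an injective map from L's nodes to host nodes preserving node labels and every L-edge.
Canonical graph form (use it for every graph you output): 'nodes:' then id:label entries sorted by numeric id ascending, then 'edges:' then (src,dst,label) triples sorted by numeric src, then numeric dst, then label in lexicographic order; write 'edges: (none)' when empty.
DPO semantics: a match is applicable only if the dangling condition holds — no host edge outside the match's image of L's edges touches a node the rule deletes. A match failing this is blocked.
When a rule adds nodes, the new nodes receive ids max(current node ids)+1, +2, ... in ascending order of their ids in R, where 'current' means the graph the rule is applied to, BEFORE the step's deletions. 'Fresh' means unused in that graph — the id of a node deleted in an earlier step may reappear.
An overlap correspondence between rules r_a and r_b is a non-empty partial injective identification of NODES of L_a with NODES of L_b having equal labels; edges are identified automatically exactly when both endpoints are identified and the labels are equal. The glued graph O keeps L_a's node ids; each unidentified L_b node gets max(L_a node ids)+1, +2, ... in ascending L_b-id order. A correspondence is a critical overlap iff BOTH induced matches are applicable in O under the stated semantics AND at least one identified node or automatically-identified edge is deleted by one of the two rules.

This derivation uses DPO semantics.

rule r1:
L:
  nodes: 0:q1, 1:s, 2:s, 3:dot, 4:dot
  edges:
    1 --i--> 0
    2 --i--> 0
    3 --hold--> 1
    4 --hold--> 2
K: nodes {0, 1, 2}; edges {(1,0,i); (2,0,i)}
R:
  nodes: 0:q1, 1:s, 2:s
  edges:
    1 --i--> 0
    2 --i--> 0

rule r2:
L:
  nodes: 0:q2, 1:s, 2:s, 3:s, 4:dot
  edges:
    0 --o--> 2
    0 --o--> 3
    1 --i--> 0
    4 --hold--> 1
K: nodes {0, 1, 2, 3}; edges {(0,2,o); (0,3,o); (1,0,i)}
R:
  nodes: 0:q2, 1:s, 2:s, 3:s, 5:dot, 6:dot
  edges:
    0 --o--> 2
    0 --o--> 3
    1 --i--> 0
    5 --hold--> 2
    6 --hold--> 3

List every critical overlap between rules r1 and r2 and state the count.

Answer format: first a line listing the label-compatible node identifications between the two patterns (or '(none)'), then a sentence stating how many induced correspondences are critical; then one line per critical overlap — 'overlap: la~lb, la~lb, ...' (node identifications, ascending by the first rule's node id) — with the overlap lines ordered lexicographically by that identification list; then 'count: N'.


label-compatible node identifications between L(r1) and L(r2): 1~1, 1~2, 1~3, 2~1, 2~2, 2~3, 3~4, 4~4
6 of the induced correspondences are critical overlaps of r1 and r2.
overlap: 1~1, 2~2, 3~4
overlap: 1~1, 2~3, 3~4
overlap: 1~1, 3~4
overlap: 1~2, 2~1, 4~4
overlap: 1~3, 2~1, 4~4
overlap: 2~1, 4~4
count: 6


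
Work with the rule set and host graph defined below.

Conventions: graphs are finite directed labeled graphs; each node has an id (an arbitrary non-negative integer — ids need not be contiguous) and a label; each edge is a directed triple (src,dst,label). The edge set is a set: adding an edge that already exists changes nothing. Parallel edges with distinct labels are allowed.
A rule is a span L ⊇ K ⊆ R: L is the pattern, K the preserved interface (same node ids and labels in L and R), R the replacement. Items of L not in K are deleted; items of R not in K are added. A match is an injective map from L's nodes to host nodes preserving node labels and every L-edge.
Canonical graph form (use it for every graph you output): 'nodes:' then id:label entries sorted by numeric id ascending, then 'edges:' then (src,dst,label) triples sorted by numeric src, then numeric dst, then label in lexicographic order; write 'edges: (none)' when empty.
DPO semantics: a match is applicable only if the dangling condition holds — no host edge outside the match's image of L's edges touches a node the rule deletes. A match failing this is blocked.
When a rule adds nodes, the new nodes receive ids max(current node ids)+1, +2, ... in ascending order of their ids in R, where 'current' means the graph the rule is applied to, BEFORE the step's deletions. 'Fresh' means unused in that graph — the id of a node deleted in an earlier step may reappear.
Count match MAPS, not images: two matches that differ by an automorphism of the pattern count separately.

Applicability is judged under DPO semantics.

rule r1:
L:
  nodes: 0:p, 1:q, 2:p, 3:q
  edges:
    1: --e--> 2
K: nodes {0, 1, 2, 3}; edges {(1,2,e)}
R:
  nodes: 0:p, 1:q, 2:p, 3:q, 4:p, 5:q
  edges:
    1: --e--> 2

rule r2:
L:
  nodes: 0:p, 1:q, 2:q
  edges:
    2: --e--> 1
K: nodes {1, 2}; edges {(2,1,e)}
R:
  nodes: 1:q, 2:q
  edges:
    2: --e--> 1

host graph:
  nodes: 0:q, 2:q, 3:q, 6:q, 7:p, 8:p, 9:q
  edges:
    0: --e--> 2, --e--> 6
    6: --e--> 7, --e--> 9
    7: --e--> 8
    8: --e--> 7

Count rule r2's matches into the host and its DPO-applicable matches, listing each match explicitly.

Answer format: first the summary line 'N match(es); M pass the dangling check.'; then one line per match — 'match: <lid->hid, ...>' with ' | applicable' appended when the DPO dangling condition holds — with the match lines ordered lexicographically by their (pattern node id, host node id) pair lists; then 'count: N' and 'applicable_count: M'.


6 match(es); 0 pass the dangling check.
match: 0->7, 1->2, 2->0
match: 0->7, 1->6, 2->0
match: 0->7, 1->9, 2->6
match: 0->8, 1->2, 2->0
match: 0->8, 1->6, 2->0
match: 0->8, 1->9, 2->6
count: 6
applicable_count: 0


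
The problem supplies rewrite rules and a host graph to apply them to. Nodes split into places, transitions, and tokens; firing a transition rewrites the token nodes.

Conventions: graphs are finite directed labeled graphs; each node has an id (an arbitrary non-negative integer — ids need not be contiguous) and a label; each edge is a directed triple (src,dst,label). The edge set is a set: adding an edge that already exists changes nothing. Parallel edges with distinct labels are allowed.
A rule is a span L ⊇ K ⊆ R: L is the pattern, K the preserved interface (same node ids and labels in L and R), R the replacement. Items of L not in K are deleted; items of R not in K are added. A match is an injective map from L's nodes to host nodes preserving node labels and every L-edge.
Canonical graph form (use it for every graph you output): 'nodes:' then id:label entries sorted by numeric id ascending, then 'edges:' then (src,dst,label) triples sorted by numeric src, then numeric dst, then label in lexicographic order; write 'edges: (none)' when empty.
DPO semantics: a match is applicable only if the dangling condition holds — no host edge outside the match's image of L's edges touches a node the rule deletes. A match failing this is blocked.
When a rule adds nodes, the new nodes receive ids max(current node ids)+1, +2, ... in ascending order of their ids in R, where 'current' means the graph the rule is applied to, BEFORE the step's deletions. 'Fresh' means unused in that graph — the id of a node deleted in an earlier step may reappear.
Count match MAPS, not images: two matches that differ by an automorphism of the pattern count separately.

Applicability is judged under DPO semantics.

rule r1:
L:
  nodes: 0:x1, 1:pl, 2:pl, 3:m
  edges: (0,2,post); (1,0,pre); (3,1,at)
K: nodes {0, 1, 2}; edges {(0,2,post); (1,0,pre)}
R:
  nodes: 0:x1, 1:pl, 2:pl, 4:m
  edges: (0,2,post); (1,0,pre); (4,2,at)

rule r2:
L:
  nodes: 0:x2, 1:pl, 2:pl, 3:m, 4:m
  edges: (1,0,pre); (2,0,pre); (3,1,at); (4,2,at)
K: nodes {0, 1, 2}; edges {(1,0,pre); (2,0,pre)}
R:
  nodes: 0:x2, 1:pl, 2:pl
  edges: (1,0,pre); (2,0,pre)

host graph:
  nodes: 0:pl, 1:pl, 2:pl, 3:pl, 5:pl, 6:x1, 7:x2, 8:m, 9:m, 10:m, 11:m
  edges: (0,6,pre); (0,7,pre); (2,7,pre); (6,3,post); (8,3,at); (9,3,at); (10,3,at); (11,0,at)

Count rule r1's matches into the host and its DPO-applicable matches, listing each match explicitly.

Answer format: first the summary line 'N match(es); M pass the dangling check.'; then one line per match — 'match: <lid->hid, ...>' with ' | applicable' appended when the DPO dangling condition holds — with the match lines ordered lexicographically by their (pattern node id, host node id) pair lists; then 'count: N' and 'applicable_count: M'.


1 match(es); 1 pass the dangling check.
match: 0->6, 1->0, 2->3, 3->11 | applicable
count: 1
applicable_count: 1
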